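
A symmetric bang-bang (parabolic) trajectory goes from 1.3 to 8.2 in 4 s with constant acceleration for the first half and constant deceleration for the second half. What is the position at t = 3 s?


Symmetric rest-to-rest: each phase covers (pf-p0)/2 in time T/2. 0.5*a*(T/2)^2 = (pf-p0)/2 => a = 4*(pf-p0)/T^2
a = 4*(8.2-1.3)/4^2 = 1.725
t = 3 is in the deceleration phase (t > T/2).
p = pf - 0.5*a*(T-t)^2 = 8.2 - 0.5*1.725*1^2
= 7.3375


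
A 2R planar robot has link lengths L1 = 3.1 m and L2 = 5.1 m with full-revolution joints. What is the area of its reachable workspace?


r_max = L1 + L2 = 8.2 m
r_min = |L1 - L2| = 2.0 m
Area = pi*(r_max^2 - r_min^2)
= pi*(67.24 - 4.0)
= pi * 63.24
= 198.6743 m^2


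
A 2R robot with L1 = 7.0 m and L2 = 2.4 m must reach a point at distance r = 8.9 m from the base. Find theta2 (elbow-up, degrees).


cos(theta2) = (r^2 - L1^2 - L2^2) / (2*L1*L2)
cos(theta2) = (79.21 - 49.0 - 5.76) / 33.6
cos(theta2) = 0.727679
theta2 = 43.3079 degrees


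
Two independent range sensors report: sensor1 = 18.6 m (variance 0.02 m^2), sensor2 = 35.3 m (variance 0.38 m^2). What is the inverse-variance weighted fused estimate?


w1 = (1/var1) / (1/var1 + 1/var2)
   = 50.0 / (50.0 + 2.6316) = 0.95
w2 = 1 - w1 = 0.05
fused = w1*s1 + w2*s2 = 17.67 + 1.765
= 19.435 m


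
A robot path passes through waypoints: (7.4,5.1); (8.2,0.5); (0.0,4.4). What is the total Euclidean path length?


Segment lengths:
  seg1 = sqrt((0.8)^2 + (-4.6)^2) = 4.669
  seg2 = sqrt((-8.2)^2 + (3.9)^2) = 9.0802
Total = 13.7492


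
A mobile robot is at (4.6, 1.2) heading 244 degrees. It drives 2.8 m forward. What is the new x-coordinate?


x_new = x0 + d*cos(theta)
= 4.6 + 2.8*cos(244)
= 4.6 + -1.2274
= 3.3726


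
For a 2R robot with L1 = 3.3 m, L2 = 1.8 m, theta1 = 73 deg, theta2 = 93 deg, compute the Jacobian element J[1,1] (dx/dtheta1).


J[1,1] = -L1*sin(t1) - L2*sin(t1+t2)
= -3.3*sin(73) - 1.8*sin(166)
= -3.5913


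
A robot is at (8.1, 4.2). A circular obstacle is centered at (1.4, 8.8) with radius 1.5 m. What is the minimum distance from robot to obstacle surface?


center_dist = sqrt((8.1-1.4)^2 + (4.2-8.8)^2)
= sqrt(44.89 + 21.16)
= 8.1271
min_dist = center_dist - radius = 8.1271 - 1.5 = 6.6271 m


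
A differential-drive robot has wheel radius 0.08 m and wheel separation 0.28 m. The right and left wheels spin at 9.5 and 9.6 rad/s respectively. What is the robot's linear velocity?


vR = r*wR = 0.08*9.5 = 0.76 m/s
vL = r*wL = 0.08*9.6 = 0.768 m/s
v = (vR+vL)/2 = 0.764 m/s
omega = (vR-vL)/L = -0.0286 rad/s
linear velocity = 0.764 m/s


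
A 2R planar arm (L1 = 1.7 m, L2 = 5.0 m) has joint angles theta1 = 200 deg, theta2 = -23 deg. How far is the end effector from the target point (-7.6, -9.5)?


End effector via forward kinematics:
x = L1*cos(t1) + L2*cos(t1+t2) = -6.5906
y = L1*sin(t1) + L2*sin(t1+t2) = -0.3198
Distance to target:
d = sqrt((-7.6 - -6.5906)^2 + (-9.5 - -0.3198)^2)
= sqrt(1.0188 + 84.2769)
= 9.2356 m


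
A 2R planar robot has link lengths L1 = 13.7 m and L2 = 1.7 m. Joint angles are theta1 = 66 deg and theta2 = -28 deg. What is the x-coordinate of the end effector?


Convert angles to radians: theta1 = 1.1519, theta2 = -0.4887
x = L1*cos(theta1) + L2*cos(theta1+theta2)
x = 5.5723 + 1.3396
x = 6.9119


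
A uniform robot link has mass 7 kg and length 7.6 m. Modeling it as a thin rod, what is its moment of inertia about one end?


I = (1/3) * m * L^2
= (1/3) * 7 * 7.6^2
= 0.333333 * 7 * 57.76
= 134.7733 kg*m^2


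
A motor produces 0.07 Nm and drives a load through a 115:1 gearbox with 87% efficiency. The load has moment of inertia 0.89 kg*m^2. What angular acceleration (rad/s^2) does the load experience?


tau_out = tau_motor * N * eta
= 0.07 * 115 * 0.87 = 7.0035 Nm
alpha = tau_out / I = 7.0035 / 0.89
= 7.8691 rad/s^2


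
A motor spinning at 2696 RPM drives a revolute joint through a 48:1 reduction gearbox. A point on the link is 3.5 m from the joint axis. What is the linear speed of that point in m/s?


omega_motor = 2696 * 2*pi/60 = 282.3245 rad/s
omega_joint = omega_motor / 48 = 5.8818 rad/s
v = omega_joint * r = 5.8818 * 3.5
= 20.5862 m/s


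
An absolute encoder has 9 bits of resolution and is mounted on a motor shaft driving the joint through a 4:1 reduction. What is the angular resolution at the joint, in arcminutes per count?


counts = 2^9 = 512
effective counts at joint = 512 * 4 = 2048
resolution = 360*60 / 2048
= 10.5469 arcmin/count


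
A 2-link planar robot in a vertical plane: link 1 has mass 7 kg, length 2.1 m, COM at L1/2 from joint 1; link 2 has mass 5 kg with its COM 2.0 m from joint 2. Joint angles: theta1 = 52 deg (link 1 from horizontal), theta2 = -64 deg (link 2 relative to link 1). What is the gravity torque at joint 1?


Horizontal distance from joint 1 to link-1 COM:
  x_c1 = (L1/2)*cos(t1) = 1.05 * 0.6157 = 0.6464 m
Horizontal distance from joint 1 to link-2 COM:
  x_c2 = L1*cos(t1) + Lc2*cos(t1+t2)
       = 2.1*0.6157 + 2.0*0.9781 = 3.2492 m
tau1 = m1*g*x_c1 + m2*g*x_c2
     = 7*9.81*0.6464 + 5*9.81*3.2492
     = 44.3913 + 159.3725
     = 203.7638 Nm


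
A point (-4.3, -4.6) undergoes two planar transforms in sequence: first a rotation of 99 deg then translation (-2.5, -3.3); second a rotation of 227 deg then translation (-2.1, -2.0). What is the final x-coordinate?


After transform 1:
x1 = cos(99)*-4.3 - sin(99)*-4.6 + -2.5 = 2.716
y1 = sin(99)*-4.3 + cos(99)*-4.6 + -3.3 = -6.8275
After transform 2:
x2 = cos(227)*2.716 - sin(227)*-6.8275 + -2.1
= -8.9456


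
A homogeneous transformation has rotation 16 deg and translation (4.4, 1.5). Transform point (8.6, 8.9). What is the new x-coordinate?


x' = cos(theta)*px - sin(theta)*py + tx
= 0.9613*8.6 - 0.2756*8.9 + 4.4
= 10.2137


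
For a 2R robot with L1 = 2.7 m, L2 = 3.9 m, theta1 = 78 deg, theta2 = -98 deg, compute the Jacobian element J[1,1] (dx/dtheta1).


J[1,1] = -L1*sin(t1) - L2*sin(t1+t2)
= -2.7*sin(78) - 3.9*sin(-20)
= -1.3071


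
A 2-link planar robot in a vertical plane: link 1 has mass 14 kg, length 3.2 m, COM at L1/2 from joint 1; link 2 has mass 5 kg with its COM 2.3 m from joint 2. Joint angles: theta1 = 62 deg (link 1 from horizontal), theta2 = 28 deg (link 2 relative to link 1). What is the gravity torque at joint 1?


Horizontal distance from joint 1 to link-1 COM:
  x_c1 = (L1/2)*cos(t1) = 1.6 * 0.4695 = 0.7512 m
Horizontal distance from joint 1 to link-2 COM:
  x_c2 = L1*cos(t1) + Lc2*cos(t1+t2)
       = 3.2*0.4695 + 2.3*0.0 = 1.5023 m
tau1 = m1*g*x_c1 + m2*g*x_c2
     = 14*9.81*0.7512 + 5*9.81*1.5023
     = 103.1636 + 73.6883
     = 176.8518 Nm


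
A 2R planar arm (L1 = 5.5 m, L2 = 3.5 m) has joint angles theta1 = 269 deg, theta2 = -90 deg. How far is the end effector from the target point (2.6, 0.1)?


End effector via forward kinematics:
x = L1*cos(t1) + L2*cos(t1+t2) = -3.5955
y = L1*sin(t1) + L2*sin(t1+t2) = -5.4381
Distance to target:
d = sqrt((2.6 - -3.5955)^2 + (0.1 - -5.4381)^2)
= sqrt(38.3837 + 30.6703)
= 8.3099 m


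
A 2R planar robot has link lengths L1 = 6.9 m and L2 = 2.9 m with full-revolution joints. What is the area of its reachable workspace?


r_max = L1 + L2 = 9.8 m
r_min = |L1 - L2| = 4.0 m
Area = pi*(r_max^2 - r_min^2)
= pi*(96.04 - 16.0)
= pi * 80.04
= 251.4531 m^2


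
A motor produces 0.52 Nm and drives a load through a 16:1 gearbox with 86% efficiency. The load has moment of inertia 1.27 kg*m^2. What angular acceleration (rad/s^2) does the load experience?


tau_out = tau_motor * N * eta
= 0.52 * 16 * 0.86 = 7.1552 Nm
alpha = tau_out / I = 7.1552 / 1.27
= 5.634 rad/s^2


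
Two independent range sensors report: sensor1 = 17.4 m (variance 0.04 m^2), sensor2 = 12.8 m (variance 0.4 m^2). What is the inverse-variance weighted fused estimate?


w1 = (1/var1) / (1/var1 + 1/var2)
   = 25.0 / (25.0 + 2.5) = 0.9091
w2 = 1 - w1 = 0.0909
fused = w1*s1 + w2*s2 = 15.8182 + 1.1636
= 16.9818 m


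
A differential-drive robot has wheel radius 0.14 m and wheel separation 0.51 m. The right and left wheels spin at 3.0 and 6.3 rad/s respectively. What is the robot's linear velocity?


vR = r*wR = 0.14*3.0 = 0.42 m/s
vL = r*wL = 0.14*6.3 = 0.882 m/s
v = (vR+vL)/2 = 0.651 m/s
omega = (vR-vL)/L = -0.9059 rad/s
linear velocity = 0.651 m/s


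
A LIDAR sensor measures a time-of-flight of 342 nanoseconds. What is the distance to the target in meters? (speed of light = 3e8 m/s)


tof = 342 ns = 3.42e-07 s
dist = c * tof / 2
= 3e8 * 3.42e-07 / 2
= 51.3 m


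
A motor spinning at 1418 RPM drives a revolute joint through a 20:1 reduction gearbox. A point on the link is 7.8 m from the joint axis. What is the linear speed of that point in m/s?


omega_motor = 1418 * 2*pi/60 = 148.4926 rad/s
omega_joint = omega_motor / 20 = 7.4246 rad/s
v = omega_joint * r = 7.4246 * 7.8
= 57.9121 m/s


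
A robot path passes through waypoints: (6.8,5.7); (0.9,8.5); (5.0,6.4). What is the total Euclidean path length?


Segment lengths:
  seg1 = sqrt((-5.9)^2 + (2.8)^2) = 6.5307
  seg2 = sqrt((4.1)^2 + (-2.1)^2) = 4.6065
Total = 11.1372


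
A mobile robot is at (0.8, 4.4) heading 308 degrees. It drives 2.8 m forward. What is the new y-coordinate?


y_new = y0 + d*sin(theta)
= 4.4 + 2.8*sin(308)
= 4.4 + -2.2064
= 2.1936


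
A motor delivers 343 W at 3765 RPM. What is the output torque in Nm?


omega = 3765 * 2*pi/60 = 394.2699 rad/s
tau = P / omega = 343 / 394.2699
= 0.87 Nm


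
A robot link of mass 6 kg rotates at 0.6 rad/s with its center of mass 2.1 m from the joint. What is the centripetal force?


F = m * omega^2 * r
= 6 * 0.6^2 * 2.1
= 6 * 0.36 * 2.1
= 4.536 N


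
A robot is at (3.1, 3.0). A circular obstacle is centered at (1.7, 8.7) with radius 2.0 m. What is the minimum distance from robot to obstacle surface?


center_dist = sqrt((3.1-1.7)^2 + (3.0-8.7)^2)
= sqrt(1.96 + 32.49)
= 5.8694
min_dist = center_dist - radius = 5.8694 - 2.0 = 3.8694 m


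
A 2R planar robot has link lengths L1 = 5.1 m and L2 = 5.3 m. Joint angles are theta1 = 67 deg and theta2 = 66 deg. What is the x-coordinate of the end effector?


Convert angles to radians: theta1 = 1.1694, theta2 = 1.1519
x = L1*cos(theta1) + L2*cos(theta1+theta2)
x = 1.9927 + -3.6146
x = -1.6219


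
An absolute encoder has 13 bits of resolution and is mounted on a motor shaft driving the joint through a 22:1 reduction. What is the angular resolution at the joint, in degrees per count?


counts = 2^13 = 8192
effective counts at joint = 8192 * 22 = 180224
resolution = 360 / 180224
= 0.002 deg/count


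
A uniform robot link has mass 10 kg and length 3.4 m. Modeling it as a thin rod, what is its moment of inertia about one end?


I = (1/3) * m * L^2
= (1/3) * 10 * 3.4^2
= 0.333333 * 10 * 11.56
= 38.5333 kg*m^2


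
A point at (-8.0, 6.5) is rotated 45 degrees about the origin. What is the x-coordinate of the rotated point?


x' = x*cos(theta) - y*sin(theta)
cos(45 deg) = 0.7071, sin(45 deg) = 0.7071
x' = -8.0 * 0.7071 - 6.5 * 0.7071
= -5.6569 - 4.5962
= -10.253


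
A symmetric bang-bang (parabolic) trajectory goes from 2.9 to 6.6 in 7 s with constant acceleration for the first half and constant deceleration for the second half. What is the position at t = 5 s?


Symmetric rest-to-rest: each phase covers (pf-p0)/2 in time T/2. 0.5*a*(T/2)^2 = (pf-p0)/2 => a = 4*(pf-p0)/T^2
a = 4*(6.6-2.9)/7^2 = 0.302
t = 5 is in the deceleration phase (t > T/2).
p = pf - 0.5*a*(T-t)^2 = 6.6 - 0.5*0.302*2^2
= 5.9959


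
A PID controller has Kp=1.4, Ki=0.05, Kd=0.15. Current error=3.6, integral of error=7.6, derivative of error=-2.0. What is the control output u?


u = Kp*e + Ki*int(e) + Kd*de/dt
= 1.4*3.6 + 0.05*7.6 + 0.15*(-2.0)
= 5.04 + 0.38 + -0.3
= 5.12


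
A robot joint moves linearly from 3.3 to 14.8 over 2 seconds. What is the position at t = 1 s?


s = t/T = 1/2 = 0.5
p(t) = p0 + (pf-p0)*s
= 3.3 + (14.8 - 3.3) * 0.5
= 9.05


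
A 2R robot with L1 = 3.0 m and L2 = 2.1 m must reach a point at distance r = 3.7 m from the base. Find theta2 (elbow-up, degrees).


cos(theta2) = (r^2 - L1^2 - L2^2) / (2*L1*L2)
cos(theta2) = (13.69 - 9.0 - 4.41) / 12.6
cos(theta2) = 0.022222
theta2 = 88.7267 degrees


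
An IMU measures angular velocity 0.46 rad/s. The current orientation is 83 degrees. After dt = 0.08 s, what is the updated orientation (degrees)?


delta_theta = w * dt = 0.46 * 0.08 = 0.0368 rad
= 2.1085 deg
theta_new = 83 + 2.1085 = 85.1085 deg


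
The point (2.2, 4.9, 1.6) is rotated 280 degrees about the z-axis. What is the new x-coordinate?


Rotation about z-axis: x' = x*cos(theta) - y*sin(theta)
= 2.2 * 0.1736 - 4.9 * -0.9848
= 5.2076


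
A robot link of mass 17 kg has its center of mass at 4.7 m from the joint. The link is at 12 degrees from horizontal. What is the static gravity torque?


tau = m*g*L*cos(angle)
= 17 * 9.81 * 4.7 * cos(12 deg)
= 17 * 9.81 * 4.7 * 0.9781
= 766.6907 Nm


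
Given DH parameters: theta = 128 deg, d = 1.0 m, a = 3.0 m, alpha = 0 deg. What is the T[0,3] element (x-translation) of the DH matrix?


T[0,3] = a * cos(theta)
= 3.0 * cos(128 deg)
= 3.0 * -0.6157
= -1.847


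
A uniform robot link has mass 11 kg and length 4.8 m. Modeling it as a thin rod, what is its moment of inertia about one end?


I = (1/3) * m * L^2
= (1/3) * 11 * 4.8^2
= 0.333333 * 11 * 23.04
= 84.48 kg*m^2


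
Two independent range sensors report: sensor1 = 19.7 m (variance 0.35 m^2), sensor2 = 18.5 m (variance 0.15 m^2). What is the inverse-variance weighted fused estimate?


w1 = (1/var1) / (1/var1 + 1/var2)
   = 2.8571 / (2.8571 + 6.6667) = 0.3
w2 = 1 - w1 = 0.7
fused = w1*s1 + w2*s2 = 5.91 + 12.95
= 18.86 m


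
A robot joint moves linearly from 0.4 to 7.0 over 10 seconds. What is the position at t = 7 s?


s = t/T = 7/10 = 0.7
p(t) = p0 + (pf-p0)*s
= 0.4 + (7.0 - 0.4) * 0.7
= 5.02


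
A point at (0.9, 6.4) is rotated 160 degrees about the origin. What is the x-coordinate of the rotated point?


x' = x*cos(theta) - y*sin(theta)
cos(160 deg) = -0.9397, sin(160 deg) = 0.342
x' = 0.9 * -0.9397 - 6.4 * 0.342
= -0.8457 - 2.1889
= -3.0347


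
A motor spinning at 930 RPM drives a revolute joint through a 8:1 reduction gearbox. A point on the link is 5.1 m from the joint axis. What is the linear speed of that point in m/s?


omega_motor = 930 * 2*pi/60 = 97.3894 rad/s
omega_joint = omega_motor / 8 = 12.1737 rad/s
v = omega_joint * r = 12.1737 * 5.1
= 62.0857 m/s


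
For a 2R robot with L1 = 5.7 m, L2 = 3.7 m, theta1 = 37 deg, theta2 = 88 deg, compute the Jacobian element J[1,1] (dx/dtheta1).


J[1,1] = -L1*sin(t1) - L2*sin(t1+t2)
= -5.7*sin(37) - 3.7*sin(125)
= -6.4612


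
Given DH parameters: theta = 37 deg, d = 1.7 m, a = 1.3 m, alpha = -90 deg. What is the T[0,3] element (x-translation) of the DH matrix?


T[0,3] = a * cos(theta)
= 1.3 * cos(37 deg)
= 1.3 * 0.7986
= 1.0382


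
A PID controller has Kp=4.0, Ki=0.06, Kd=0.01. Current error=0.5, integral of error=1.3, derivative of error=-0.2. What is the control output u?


u = Kp*e + Ki*int(e) + Kd*de/dt
= 4.0*0.5 + 0.06*1.3 + 0.01*(-0.2)
= 2.0 + 0.078 + -0.002
= 2.076


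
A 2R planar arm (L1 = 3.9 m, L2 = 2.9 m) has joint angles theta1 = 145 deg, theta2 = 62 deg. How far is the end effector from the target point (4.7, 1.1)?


End effector via forward kinematics:
x = L1*cos(t1) + L2*cos(t1+t2) = -5.7786
y = L1*sin(t1) + L2*sin(t1+t2) = 0.9204
Distance to target:
d = sqrt((4.7 - -5.7786)^2 + (1.1 - 0.9204)^2)
= sqrt(109.8013 + 0.0323)
= 10.4802 m


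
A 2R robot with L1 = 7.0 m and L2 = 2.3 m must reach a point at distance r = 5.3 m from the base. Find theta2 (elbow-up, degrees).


cos(theta2) = (r^2 - L1^2 - L2^2) / (2*L1*L2)
cos(theta2) = (28.09 - 49.0 - 5.29) / 32.2
cos(theta2) = -0.813665
theta2 = 144.4555 degrees


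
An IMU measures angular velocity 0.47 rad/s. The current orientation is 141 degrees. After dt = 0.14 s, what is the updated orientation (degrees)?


delta_theta = w * dt = 0.47 * 0.14 = 0.0658 rad
= 3.7701 deg
theta_new = 141 + 3.7701 = 144.7701 deg


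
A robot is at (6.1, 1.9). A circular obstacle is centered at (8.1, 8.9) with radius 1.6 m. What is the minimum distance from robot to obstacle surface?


center_dist = sqrt((6.1-8.1)^2 + (1.9-8.9)^2)
= sqrt(4.0 + 49.0)
= 7.2801
min_dist = center_dist - radius = 7.2801 - 1.6 = 5.6801 m


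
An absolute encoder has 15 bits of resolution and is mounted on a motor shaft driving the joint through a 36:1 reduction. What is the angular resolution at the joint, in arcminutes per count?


counts = 2^15 = 32768
effective counts at joint = 32768 * 36 = 1179648
resolution = 360*60 / 1179648
= 0.0183 arcmin/count


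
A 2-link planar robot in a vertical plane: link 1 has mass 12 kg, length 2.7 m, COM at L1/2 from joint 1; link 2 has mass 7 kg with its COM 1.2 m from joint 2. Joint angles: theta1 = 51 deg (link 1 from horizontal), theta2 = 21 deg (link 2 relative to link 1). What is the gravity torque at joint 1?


Horizontal distance from joint 1 to link-1 COM:
  x_c1 = (L1/2)*cos(t1) = 1.35 * 0.6293 = 0.8496 m
Horizontal distance from joint 1 to link-2 COM:
  x_c2 = L1*cos(t1) + Lc2*cos(t1+t2)
       = 2.7*0.6293 + 1.2*0.309 = 2.07 m
tau1 = m1*g*x_c1 + m2*g*x_c2
     = 12*9.81*0.8496 + 7*9.81*2.07
     = 100.0129 + 142.1459
     = 242.1588 Nm


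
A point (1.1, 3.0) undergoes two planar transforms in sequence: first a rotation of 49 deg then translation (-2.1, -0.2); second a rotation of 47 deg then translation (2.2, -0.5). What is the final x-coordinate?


After transform 1:
x1 = cos(49)*1.1 - sin(49)*3.0 + -2.1 = -3.6425
y1 = sin(49)*1.1 + cos(49)*3.0 + -0.2 = 2.5984
After transform 2:
x2 = cos(47)*-3.6425 - sin(47)*2.5984 + 2.2
= -2.1845


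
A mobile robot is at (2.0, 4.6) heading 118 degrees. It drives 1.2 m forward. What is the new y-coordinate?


y_new = y0 + d*sin(theta)
= 4.6 + 1.2*sin(118)
= 4.6 + 1.0595
= 5.6595


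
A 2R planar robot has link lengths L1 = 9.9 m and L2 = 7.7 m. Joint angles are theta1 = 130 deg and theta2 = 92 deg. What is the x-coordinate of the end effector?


Convert angles to radians: theta1 = 2.2689, theta2 = 1.6057
x = L1*cos(theta1) + L2*cos(theta1+theta2)
x = -6.3636 + -5.7222
x = -12.0858


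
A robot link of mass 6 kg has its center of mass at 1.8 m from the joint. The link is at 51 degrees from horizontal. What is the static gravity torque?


tau = m*g*L*cos(angle)
= 6 * 9.81 * 1.8 * cos(51 deg)
= 6 * 9.81 * 1.8 * 0.6293
= 66.6752 Nm


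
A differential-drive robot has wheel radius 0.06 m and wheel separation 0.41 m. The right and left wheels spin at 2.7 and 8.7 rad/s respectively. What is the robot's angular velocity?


vR = r*wR = 0.06*2.7 = 0.162 m/s
vL = r*wL = 0.06*8.7 = 0.522 m/s
v = (vR+vL)/2 = 0.342 m/s
omega = (vR-vL)/L = -0.878 rad/s
angular velocity = -0.878 rad/s


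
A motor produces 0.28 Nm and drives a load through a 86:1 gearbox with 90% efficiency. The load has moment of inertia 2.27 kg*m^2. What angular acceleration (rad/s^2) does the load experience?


tau_out = tau_motor * N * eta
= 0.28 * 86 * 0.9 = 21.672 Nm
alpha = tau_out / I = 21.672 / 2.27
= 9.5471 rad/s^2


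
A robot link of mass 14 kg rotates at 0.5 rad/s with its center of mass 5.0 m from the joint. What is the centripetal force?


F = m * omega^2 * r
= 14 * 0.5^2 * 5.0
= 14 * 0.25 * 5.0
= 17.5 N


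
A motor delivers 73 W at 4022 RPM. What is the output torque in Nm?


omega = 4022 * 2*pi/60 = 421.1829 rad/s
tau = P / omega = 73 / 421.1829
= 0.1733 Nm


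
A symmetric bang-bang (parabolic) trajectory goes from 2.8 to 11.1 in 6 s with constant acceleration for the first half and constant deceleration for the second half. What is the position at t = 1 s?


Symmetric rest-to-rest: each phase covers (pf-p0)/2 in time T/2. 0.5*a*(T/2)^2 = (pf-p0)/2 => a = 4*(pf-p0)/T^2
a = 4*(11.1-2.8)/6^2 = 0.9222
t = 1 is in the acceleration phase (t <= T/2).
p = p0 + 0.5*a*t^2 = 2.8 + 0.5*0.9222*1^2
= 3.2611


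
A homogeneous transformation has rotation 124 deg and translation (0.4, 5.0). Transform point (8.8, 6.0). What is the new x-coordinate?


x' = cos(theta)*px - sin(theta)*py + tx
= -0.5592*8.8 - 0.829*6.0 + 0.4
= -9.4951


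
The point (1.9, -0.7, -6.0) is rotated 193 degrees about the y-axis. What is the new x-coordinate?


Rotation about y-axis: x' = x*cos(theta) + z*sin(theta)
= 1.9 * -0.9744 + -6.0 * -0.225
= -0.5016


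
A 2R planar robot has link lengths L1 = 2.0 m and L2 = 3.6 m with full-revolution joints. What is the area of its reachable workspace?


r_max = L1 + L2 = 5.6 m
r_min = |L1 - L2| = 1.6 m
Area = pi*(r_max^2 - r_min^2)
= pi*(31.36 - 2.56)
= pi * 28.8
= 90.4779 m^2


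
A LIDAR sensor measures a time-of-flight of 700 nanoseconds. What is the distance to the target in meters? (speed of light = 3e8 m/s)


tof = 700 ns = 7e-07 s
dist = c * tof / 2
= 3e8 * 7e-07 / 2
= 105.0 m


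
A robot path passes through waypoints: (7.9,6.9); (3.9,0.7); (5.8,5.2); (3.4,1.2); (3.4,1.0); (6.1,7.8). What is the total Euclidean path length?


Segment lengths:
  seg1 = sqrt((-4.0)^2 + (-6.2)^2) = 7.3783
  seg2 = sqrt((1.9)^2 + (4.5)^2) = 4.8847
  seg3 = sqrt((-2.4)^2 + (-4.0)^2) = 4.6648
  seg4 = sqrt((0.0)^2 + (-0.2)^2) = 0.2
  seg5 = sqrt((2.7)^2 + (6.8)^2) = 7.3164
Total = 24.4442


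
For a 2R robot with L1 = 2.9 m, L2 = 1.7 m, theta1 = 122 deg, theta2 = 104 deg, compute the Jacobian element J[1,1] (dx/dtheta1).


J[1,1] = -L1*sin(t1) - L2*sin(t1+t2)
= -2.9*sin(122) - 1.7*sin(226)
= -1.2365


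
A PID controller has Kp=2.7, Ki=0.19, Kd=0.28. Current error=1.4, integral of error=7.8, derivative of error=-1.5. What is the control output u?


u = Kp*e + Ki*int(e) + Kd*de/dt
= 2.7*1.4 + 0.19*7.8 + 0.28*(-1.5)
= 3.78 + 1.482 + -0.42
= 4.842


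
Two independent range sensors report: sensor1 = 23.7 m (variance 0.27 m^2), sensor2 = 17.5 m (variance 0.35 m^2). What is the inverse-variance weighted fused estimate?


w1 = (1/var1) / (1/var1 + 1/var2)
   = 3.7037 / (3.7037 + 2.8571) = 0.5645
w2 = 1 - w1 = 0.4355
fused = w1*s1 + w2*s2 = 13.379 + 7.621
= 21.0 m


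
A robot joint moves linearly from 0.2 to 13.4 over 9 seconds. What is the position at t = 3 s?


s = t/T = 3/9 = 0.3333
p(t) = p0 + (pf-p0)*s
= 0.2 + (13.4 - 0.2) * 0.3333
= 4.6


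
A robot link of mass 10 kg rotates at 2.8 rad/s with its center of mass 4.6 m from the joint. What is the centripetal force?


F = m * omega^2 * r
= 10 * 2.8^2 * 4.6
= 10 * 7.84 * 4.6
= 360.64 N


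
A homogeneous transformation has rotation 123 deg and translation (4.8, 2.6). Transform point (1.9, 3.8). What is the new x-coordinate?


x' = cos(theta)*px - sin(theta)*py + tx
= -0.5446*1.9 - 0.8387*3.8 + 4.8
= 0.5782


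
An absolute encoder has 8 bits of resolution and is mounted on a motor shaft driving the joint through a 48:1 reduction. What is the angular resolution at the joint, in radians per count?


counts = 2^8 = 256
effective counts at joint = 256 * 48 = 12288
resolution = 2*pi / 12288
= 5.1133e-04 rad/count


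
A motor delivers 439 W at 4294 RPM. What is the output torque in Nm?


omega = 4294 * 2*pi/60 = 449.6666 rad/s
tau = P / omega = 439 / 449.6666
= 0.9763 Nm


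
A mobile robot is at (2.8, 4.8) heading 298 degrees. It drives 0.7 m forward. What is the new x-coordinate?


x_new = x0 + d*cos(theta)
= 2.8 + 0.7*cos(298)
= 2.8 + 0.3286
= 3.1286


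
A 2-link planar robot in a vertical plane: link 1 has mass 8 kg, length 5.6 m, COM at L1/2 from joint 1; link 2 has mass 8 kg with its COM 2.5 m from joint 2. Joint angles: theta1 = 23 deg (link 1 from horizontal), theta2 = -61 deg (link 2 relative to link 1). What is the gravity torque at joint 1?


Horizontal distance from joint 1 to link-1 COM:
  x_c1 = (L1/2)*cos(t1) = 2.8 * 0.9205 = 2.5774 m
Horizontal distance from joint 1 to link-2 COM:
  x_c2 = L1*cos(t1) + Lc2*cos(t1+t2)
       = 5.6*0.9205 + 2.5*0.788 = 7.1249 m
tau1 = m1*g*x_c1 + m2*g*x_c2
     = 8*9.81*2.5774 + 8*9.81*7.1249
     = 202.2754 + 559.1585
     = 761.434 Nm


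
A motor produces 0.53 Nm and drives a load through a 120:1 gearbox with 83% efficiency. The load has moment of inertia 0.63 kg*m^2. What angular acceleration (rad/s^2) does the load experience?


tau_out = tau_motor * N * eta
= 0.53 * 120 * 0.83 = 52.788 Nm
alpha = tau_out / I = 52.788 / 0.63
= 83.7905 rad/s^2


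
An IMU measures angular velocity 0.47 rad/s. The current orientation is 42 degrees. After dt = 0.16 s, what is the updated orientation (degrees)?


delta_theta = w * dt = 0.47 * 0.16 = 0.0752 rad
= 4.3086 deg
theta_new = 42 + 4.3086 = 46.3086 deg


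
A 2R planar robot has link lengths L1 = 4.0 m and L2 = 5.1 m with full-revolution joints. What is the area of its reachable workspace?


r_max = L1 + L2 = 9.1 m
r_min = |L1 - L2| = 1.1 m
Area = pi*(r_max^2 - r_min^2)
= pi*(82.81 - 1.21)
= pi * 81.6
= 256.354 m^2


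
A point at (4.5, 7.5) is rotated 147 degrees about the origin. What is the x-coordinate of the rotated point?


x' = x*cos(theta) - y*sin(theta)
cos(147 deg) = -0.8387, sin(147 deg) = 0.5446
x' = 4.5 * -0.8387 - 7.5 * 0.5446
= -3.774 - 4.0848
= -7.8588


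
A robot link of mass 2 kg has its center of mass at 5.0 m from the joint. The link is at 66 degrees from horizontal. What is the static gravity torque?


tau = m*g*L*cos(angle)
= 2 * 9.81 * 5.0 * cos(66 deg)
= 2 * 9.81 * 5.0 * 0.4067
= 39.9009 Nm


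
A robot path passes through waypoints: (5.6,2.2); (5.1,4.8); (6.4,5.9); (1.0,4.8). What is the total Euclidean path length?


Segment lengths:
  seg1 = sqrt((-0.5)^2 + (2.6)^2) = 2.6476
  seg2 = sqrt((1.3)^2 + (1.1)^2) = 1.7029
  seg3 = sqrt((-5.4)^2 + (-1.1)^2) = 5.5109
Total = 9.8615


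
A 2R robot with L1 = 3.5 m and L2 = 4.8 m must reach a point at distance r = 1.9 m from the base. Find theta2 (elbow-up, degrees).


cos(theta2) = (r^2 - L1^2 - L2^2) / (2*L1*L2)
cos(theta2) = (3.61 - 12.25 - 23.04) / 33.6
cos(theta2) = -0.942857
theta2 = 160.537 degrees


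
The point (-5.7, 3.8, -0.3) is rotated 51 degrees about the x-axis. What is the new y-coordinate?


Rotation about x-axis: y' = y*cos(theta) - z*sin(theta)
= 3.8 * 0.6293 - -0.3 * 0.7771
= 2.6246


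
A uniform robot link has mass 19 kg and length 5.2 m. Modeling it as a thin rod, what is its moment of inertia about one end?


I = (1/3) * m * L^2
= (1/3) * 19 * 5.2^2
= 0.333333 * 19 * 27.04
= 171.2533 kg*m^2


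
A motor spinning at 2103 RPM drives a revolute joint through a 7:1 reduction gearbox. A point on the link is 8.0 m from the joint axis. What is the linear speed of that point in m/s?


omega_motor = 2103 * 2*pi/60 = 220.2256 rad/s
omega_joint = omega_motor / 7 = 31.4608 rad/s
v = omega_joint * r = 31.4608 * 8.0
= 251.6865 m/s


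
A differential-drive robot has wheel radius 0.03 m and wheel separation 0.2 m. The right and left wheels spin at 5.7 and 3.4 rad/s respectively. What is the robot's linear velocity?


vR = r*wR = 0.03*5.7 = 0.171 m/s
vL = r*wL = 0.03*3.4 = 0.102 m/s
v = (vR+vL)/2 = 0.1365 m/s
omega = (vR-vL)/L = 0.345 rad/s
linear velocity = 0.1365 m/s


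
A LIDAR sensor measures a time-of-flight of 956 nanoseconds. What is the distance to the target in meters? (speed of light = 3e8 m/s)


tof = 956 ns = 9.56e-07 s
dist = c * tof / 2
= 3e8 * 9.56e-07 / 2
= 143.4 m


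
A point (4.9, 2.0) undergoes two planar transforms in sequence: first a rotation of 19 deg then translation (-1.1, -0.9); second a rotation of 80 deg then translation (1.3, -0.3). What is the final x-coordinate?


After transform 1:
x1 = cos(19)*4.9 - sin(19)*2.0 + -1.1 = 2.8819
y1 = sin(19)*4.9 + cos(19)*2.0 + -0.9 = 2.5863
After transform 2:
x2 = cos(80)*2.8819 - sin(80)*2.5863 + 1.3
= -0.7466


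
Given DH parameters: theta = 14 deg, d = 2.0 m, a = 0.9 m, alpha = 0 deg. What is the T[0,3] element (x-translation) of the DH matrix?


T[0,3] = a * cos(theta)
= 0.9 * cos(14 deg)
= 0.9 * 0.9703
= 0.8733


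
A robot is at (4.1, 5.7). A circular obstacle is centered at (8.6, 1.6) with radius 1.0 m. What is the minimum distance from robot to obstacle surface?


center_dist = sqrt((4.1-8.6)^2 + (5.7-1.6)^2)
= sqrt(20.25 + 16.81)
= 6.0877
min_dist = center_dist - radius = 6.0877 - 1.0 = 5.0877 m


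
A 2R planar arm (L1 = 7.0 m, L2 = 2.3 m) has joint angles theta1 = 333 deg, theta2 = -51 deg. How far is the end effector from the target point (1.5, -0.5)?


End effector via forward kinematics:
x = L1*cos(t1) + L2*cos(t1+t2) = 6.7152
y = L1*sin(t1) + L2*sin(t1+t2) = -5.4277
Distance to target:
d = sqrt((1.5 - 6.7152)^2 + (-0.5 - -5.4277)^2)
= sqrt(27.1988 + 24.282)
= 7.175 m


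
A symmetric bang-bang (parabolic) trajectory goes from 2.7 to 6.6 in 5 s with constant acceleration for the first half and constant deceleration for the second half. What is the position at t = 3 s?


Symmetric rest-to-rest: each phase covers (pf-p0)/2 in time T/2. 0.5*a*(T/2)^2 = (pf-p0)/2 => a = 4*(pf-p0)/T^2
a = 4*(6.6-2.7)/5^2 = 0.624
t = 3 is in the deceleration phase (t > T/2).
p = pf - 0.5*a*(T-t)^2 = 6.6 - 0.5*0.624*2^2
= 5.352


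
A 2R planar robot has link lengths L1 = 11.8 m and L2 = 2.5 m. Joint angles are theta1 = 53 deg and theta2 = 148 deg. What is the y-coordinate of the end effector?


Convert angles to radians: theta1 = 0.925, theta2 = 2.5831
y = L1*sin(theta1) + L2*sin(theta1+theta2)
y = 9.4239 + -0.8959
y = 8.528


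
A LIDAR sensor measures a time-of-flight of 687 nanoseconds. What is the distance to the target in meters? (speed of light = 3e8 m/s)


tof = 687 ns = 6.87e-07 s
dist = c * tof / 2
= 3e8 * 6.87e-07 / 2
= 103.05 m


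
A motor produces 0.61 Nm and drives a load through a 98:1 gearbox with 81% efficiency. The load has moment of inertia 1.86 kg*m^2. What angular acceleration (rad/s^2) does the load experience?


tau_out = tau_motor * N * eta
= 0.61 * 98 * 0.81 = 48.4218 Nm
alpha = tau_out / I = 48.4218 / 1.86
= 26.0332 rad/s^2


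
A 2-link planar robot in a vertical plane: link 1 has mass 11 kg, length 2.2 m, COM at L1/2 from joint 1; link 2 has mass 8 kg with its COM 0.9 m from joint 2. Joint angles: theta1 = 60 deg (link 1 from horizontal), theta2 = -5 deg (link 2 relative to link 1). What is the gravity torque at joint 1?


Horizontal distance from joint 1 to link-1 COM:
  x_c1 = (L1/2)*cos(t1) = 1.1 * 0.5 = 0.55 m
Horizontal distance from joint 1 to link-2 COM:
  x_c2 = L1*cos(t1) + Lc2*cos(t1+t2)
       = 2.2*0.5 + 0.9*0.5736 = 1.6162 m
tau1 = m1*g*x_c1 + m2*g*x_c2
     = 11*9.81*0.55 + 8*9.81*1.6162
     = 59.3505 + 126.8409
     = 186.1914 Nm


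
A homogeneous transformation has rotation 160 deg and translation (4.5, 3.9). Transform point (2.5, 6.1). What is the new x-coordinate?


x' = cos(theta)*px - sin(theta)*py + tx
= -0.9397*2.5 - 0.342*6.1 + 4.5
= 0.0644


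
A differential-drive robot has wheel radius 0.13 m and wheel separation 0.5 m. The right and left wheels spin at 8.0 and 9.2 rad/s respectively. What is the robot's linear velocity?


vR = r*wR = 0.13*8.0 = 1.04 m/s
vL = r*wL = 0.13*9.2 = 1.196 m/s
v = (vR+vL)/2 = 1.118 m/s
omega = (vR-vL)/L = -0.312 rad/s
linear velocity = 1.118 m/s


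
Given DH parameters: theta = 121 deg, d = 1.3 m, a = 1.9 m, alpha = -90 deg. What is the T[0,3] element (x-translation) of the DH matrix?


T[0,3] = a * cos(theta)
= 1.9 * cos(121 deg)
= 1.9 * -0.515
= -0.9786


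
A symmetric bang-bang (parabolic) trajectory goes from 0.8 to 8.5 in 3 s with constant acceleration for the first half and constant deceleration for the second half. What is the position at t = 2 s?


Symmetric rest-to-rest: each phase covers (pf-p0)/2 in time T/2. 0.5*a*(T/2)^2 = (pf-p0)/2 => a = 4*(pf-p0)/T^2
a = 4*(8.5-0.8)/3^2 = 3.4222
t = 2 is in the deceleration phase (t > T/2).
p = pf - 0.5*a*(T-t)^2 = 8.5 - 0.5*3.4222*1^2
= 6.7889


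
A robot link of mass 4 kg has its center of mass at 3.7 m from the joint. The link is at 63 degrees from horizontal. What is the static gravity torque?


tau = m*g*L*cos(angle)
= 4 * 9.81 * 3.7 * cos(63 deg)
= 4 * 9.81 * 3.7 * 0.454
= 65.914 Nm


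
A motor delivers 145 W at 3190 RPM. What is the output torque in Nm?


omega = 3190 * 2*pi/60 = 334.056 rad/s
tau = P / omega = 145 / 334.056
= 0.4341 Nm


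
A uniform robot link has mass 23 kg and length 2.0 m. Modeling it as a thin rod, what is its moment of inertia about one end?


I = (1/3) * m * L^2
= (1/3) * 23 * 2.0^2
= 0.333333 * 23 * 4.0
= 30.6667 kg*m^2


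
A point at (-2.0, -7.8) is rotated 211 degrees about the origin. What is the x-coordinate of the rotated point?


x' = x*cos(theta) - y*sin(theta)
cos(211 deg) = -0.8572, sin(211 deg) = -0.515
x' = -2.0 * -0.8572 - -7.8 * -0.515
= 1.7143 - 4.0173
= -2.303


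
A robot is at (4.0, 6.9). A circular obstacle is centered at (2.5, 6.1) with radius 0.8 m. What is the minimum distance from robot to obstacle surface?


center_dist = sqrt((4.0-2.5)^2 + (6.9-6.1)^2)
= sqrt(2.25 + 0.64)
= 1.7
min_dist = center_dist - radius = 1.7 - 0.8 = 0.9 m


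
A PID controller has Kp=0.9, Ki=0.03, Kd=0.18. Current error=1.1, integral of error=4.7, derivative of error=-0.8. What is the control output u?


u = Kp*e + Ki*int(e) + Kd*de/dt
= 0.9*1.1 + 0.03*4.7 + 0.18*(-0.8)
= 0.99 + 0.141 + -0.144
= 0.987


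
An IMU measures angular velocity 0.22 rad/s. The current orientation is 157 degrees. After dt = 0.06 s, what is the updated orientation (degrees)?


delta_theta = w * dt = 0.22 * 0.06 = 0.0132 rad
= 0.7563 deg
theta_new = 157 + 0.7563 = 157.7563 deg


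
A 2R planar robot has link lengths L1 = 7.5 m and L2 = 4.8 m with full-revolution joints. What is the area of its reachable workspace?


r_max = L1 + L2 = 12.3 m
r_min = |L1 - L2| = 2.7 m
Area = pi*(r_max^2 - r_min^2)
= pi*(151.29 - 7.29)
= pi * 144.0
= 452.3893 m^2


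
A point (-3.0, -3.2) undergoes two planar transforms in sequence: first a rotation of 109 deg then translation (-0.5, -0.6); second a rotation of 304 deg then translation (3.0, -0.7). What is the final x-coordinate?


After transform 1:
x1 = cos(109)*-3.0 - sin(109)*-3.2 + -0.5 = 3.5024
y1 = sin(109)*-3.0 + cos(109)*-3.2 + -0.6 = -2.3947
After transform 2:
x2 = cos(304)*3.5024 - sin(304)*-2.3947 + 3.0
= 2.9732


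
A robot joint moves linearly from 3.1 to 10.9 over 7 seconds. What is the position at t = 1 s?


s = t/T = 1/7 = 0.1429
p(t) = p0 + (pf-p0)*s
= 3.1 + (10.9 - 3.1) * 0.1429
= 4.2143


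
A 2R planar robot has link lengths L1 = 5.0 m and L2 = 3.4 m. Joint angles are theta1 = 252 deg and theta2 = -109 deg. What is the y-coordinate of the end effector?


Convert angles to radians: theta1 = 4.3982, theta2 = -1.9024
y = L1*sin(theta1) + L2*sin(theta1+theta2)
y = -4.7553 + 2.0462
y = -2.7091


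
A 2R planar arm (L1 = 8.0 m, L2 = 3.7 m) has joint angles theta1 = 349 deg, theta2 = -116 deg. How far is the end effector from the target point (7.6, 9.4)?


End effector via forward kinematics:
x = L1*cos(t1) + L2*cos(t1+t2) = 5.6263
y = L1*sin(t1) + L2*sin(t1+t2) = -4.4814
Distance to target:
d = sqrt((7.6 - 5.6263)^2 + (9.4 - -4.4814)^2)
= sqrt(3.8955 + 192.6939)
= 14.021 m


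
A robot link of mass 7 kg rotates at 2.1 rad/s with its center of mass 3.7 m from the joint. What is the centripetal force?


F = m * omega^2 * r
= 7 * 2.1^2 * 3.7
= 7 * 4.41 * 3.7
= 114.219 N


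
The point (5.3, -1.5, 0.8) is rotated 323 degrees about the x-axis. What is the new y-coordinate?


Rotation about x-axis: y' = y*cos(theta) - z*sin(theta)
= -1.5 * 0.7986 - 0.8 * -0.6018
= -0.7165


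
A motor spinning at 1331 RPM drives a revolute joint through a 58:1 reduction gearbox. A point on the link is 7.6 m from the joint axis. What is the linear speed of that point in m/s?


omega_motor = 1331 * 2*pi/60 = 139.382 rad/s
omega_joint = omega_motor / 58 = 2.4031 rad/s
v = omega_joint * r = 2.4031 * 7.6
= 18.2638 m/s


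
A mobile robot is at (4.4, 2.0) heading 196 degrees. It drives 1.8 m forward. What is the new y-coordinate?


y_new = y0 + d*sin(theta)
= 2.0 + 1.8*sin(196)
= 2.0 + -0.4961
= 1.5039


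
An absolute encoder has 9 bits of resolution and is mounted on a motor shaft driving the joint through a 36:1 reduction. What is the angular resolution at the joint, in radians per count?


counts = 2^9 = 512
effective counts at joint = 512 * 36 = 18432
resolution = 2*pi / 18432
= 3.4088e-04 rad/count


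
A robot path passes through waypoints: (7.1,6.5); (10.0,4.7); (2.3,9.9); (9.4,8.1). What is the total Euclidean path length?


Segment lengths:
  seg1 = sqrt((2.9)^2 + (-1.8)^2) = 3.4132
  seg2 = sqrt((-7.7)^2 + (5.2)^2) = 9.2914
  seg3 = sqrt((7.1)^2 + (-1.8)^2) = 7.3246
Total = 20.0292


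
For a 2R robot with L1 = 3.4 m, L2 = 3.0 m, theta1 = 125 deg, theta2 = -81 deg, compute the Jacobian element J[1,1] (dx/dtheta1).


J[1,1] = -L1*sin(t1) - L2*sin(t1+t2)
= -3.4*sin(125) - 3.0*sin(44)
= -4.8691


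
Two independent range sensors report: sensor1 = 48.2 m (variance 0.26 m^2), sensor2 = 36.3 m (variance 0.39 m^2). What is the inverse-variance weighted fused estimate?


w1 = (1/var1) / (1/var1 + 1/var2)
   = 3.8462 / (3.8462 + 2.5641) = 0.6
w2 = 1 - w1 = 0.4
fused = w1*s1 + w2*s2 = 28.92 + 14.52
= 43.44 m


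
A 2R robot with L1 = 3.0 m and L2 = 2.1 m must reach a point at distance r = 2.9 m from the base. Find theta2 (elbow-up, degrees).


cos(theta2) = (r^2 - L1^2 - L2^2) / (2*L1*L2)
cos(theta2) = (8.41 - 9.0 - 4.41) / 12.6
cos(theta2) = -0.396825
theta2 = 113.3799 degrees


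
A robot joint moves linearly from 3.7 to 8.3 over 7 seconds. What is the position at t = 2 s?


s = t/T = 2/7 = 0.2857
p(t) = p0 + (pf-p0)*s
= 3.7 + (8.3 - 3.7) * 0.2857
= 5.0143


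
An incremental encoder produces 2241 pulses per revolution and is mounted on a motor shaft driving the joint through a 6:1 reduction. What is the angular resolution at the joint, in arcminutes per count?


counts per rev = 2241
effective counts at joint = 2241 * 6 = 13446
resolution = 360*60 / 13446
= 1.6064 arcmin/count


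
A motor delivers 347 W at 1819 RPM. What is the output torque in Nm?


omega = 1819 * 2*pi/60 = 190.4852 rad/s
tau = P / omega = 347 / 190.4852
= 1.8217 Nm


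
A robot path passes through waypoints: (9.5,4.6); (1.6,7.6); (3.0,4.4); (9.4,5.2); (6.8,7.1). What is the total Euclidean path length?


Segment lengths:
  seg1 = sqrt((-7.9)^2 + (3.0)^2) = 8.4504
  seg2 = sqrt((1.4)^2 + (-3.2)^2) = 3.4928
  seg3 = sqrt((6.4)^2 + (0.8)^2) = 6.4498
  seg4 = sqrt((-2.6)^2 + (1.9)^2) = 3.2202
Total = 21.6133


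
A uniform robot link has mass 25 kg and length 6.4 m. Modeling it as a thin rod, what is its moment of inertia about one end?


I = (1/3) * m * L^2
= (1/3) * 25 * 6.4^2
= 0.333333 * 25 * 40.96
= 341.3333 kg*m^2


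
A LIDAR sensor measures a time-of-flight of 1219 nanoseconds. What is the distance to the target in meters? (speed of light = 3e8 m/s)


tof = 1219 ns = 1.219e-06 s
dist = c * tof / 2
= 3e8 * 1.219e-06 / 2
= 182.85 m


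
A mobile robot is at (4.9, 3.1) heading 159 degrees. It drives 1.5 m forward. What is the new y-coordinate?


y_new = y0 + d*sin(theta)
= 3.1 + 1.5*sin(159)
= 3.1 + 0.5376
= 3.6376


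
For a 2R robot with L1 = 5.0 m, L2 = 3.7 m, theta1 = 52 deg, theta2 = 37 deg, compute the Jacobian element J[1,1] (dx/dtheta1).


J[1,1] = -L1*sin(t1) - L2*sin(t1+t2)
= -5.0*sin(52) - 3.7*sin(89)
= -7.6395


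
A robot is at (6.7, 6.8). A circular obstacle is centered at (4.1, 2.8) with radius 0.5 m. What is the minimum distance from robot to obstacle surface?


center_dist = sqrt((6.7-4.1)^2 + (6.8-2.8)^2)
= sqrt(6.76 + 16.0)
= 4.7707
min_dist = center_dist - radius = 4.7707 - 0.5 = 4.2707 m


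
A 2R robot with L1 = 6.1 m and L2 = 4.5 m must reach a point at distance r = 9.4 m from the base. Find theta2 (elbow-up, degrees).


cos(theta2) = (r^2 - L1^2 - L2^2) / (2*L1*L2)
cos(theta2) = (88.36 - 37.21 - 20.25) / 54.9
cos(theta2) = 0.562842
theta2 = 55.7475 degrees
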